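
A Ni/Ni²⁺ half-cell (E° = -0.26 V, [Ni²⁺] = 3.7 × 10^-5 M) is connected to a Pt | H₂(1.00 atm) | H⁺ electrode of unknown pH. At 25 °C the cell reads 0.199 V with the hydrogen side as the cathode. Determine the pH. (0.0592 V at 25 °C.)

pH = 3.25

E°_cell = 0.26 V and n = 2.
log Q = n(E° − E)/0.0592 = 2×(0.26 − 0.199)/0.0592 = 2.061.
With Q = [Ni²⁺]·P(H₂) / [H⁺]^2, solving for [H⁺] gives log[H⁺] = -3.246, so pH = 3.25.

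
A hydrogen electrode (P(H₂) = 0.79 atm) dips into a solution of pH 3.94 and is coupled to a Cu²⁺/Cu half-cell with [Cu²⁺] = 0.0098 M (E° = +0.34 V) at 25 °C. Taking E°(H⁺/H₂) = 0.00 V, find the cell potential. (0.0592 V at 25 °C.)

The Cu²⁺/Cu couple is the cathode, so E°_cell = 0.34 V; n = 2.
[H⁺] = 10^(−3.94) = 1.1 × 10^-4 M, and Q = [H⁺]^2 / ([Cu²⁺]·P(H₂)) = 1.7 × 10^-6.
E = E° − (0.0592/2) log Q = 0.34 − (0.0592/2)(-5.769) = 0.511 V.

0.51 V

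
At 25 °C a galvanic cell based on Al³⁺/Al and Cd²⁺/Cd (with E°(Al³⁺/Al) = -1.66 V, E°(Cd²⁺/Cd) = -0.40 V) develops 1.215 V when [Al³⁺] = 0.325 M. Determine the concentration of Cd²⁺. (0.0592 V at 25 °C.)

From the Nernst equation, log Q = n(E° − E)/0.0592 = 6(1.26 − 1.215)/0.0592 = 4.561, so Q = 3.64 × 10^4.
With Q = [Al³⁺]^2/[Cd²⁺]^3 and the known concentrations, [Cd²⁺]^3 in the denominator gives [Cd²⁺] = 0.014 M.

0.014 M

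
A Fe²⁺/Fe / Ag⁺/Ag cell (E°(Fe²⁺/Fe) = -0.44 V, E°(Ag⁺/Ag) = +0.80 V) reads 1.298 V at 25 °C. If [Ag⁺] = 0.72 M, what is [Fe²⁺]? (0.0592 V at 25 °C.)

0.0057 M

From the Nernst equation, log Q = n(E° − E)/0.0592 = 2(1.24 − 1.298)/0.0592 = -1.959, so Q = 0.0110.
With Q = [Fe²⁺]/[Ag⁺]^2 and the known concentrations, [Fe²⁺] in the numerator gives [Fe²⁺] = 0.0057 M.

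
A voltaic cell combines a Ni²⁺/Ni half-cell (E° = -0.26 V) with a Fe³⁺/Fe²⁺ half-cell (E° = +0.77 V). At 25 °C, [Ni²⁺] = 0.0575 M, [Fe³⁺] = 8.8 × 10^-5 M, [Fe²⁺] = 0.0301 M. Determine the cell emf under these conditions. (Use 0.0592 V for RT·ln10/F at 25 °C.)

0.917 V

The Fe³⁺/Fe²⁺ couple has the higher reduction potential and acts as the cathode, so E°_cell = +0.77 − (-0.26) = 1.03 V.
Balancing electrons gives n = 2; the reaction quotient is Q = [Ni²⁺]·[Fe²⁺]^2/[Fe³⁺]^2 = 6730.
At 25 °C, E = E° − (0.0592/n) log Q = 1.03 − (0.0592/2)(3.828) = 1.030 − 0.113 = 0.917 V.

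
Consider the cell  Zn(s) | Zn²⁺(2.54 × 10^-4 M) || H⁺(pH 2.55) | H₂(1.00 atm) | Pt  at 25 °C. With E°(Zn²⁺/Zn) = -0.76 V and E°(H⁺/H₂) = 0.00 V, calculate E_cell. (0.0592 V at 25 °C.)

0.72 V

The hydrogen couple is the cathode, so E°_cell = 0.76 V; n = 2.
[H⁺] = 10^(−2.55) = 0.0028 M, and Q = [Zn²⁺]·P(H₂) / [H⁺]^2 = 32.0.
E = E° − (0.0592/2) log Q = 0.76 − (0.0592/2)(1.505) = 0.715 V.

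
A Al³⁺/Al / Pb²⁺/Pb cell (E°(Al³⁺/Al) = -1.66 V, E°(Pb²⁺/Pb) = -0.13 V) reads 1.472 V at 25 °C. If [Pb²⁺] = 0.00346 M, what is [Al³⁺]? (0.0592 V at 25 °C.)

From the Nernst equation, log Q = n(E° − E)/0.0592 = 6(1.53 − 1.472)/0.0592 = 5.878, so Q = 7.56 × 10^5.
With Q = [Al³⁺]^2/[Pb²⁺]^3 and the known concentrations, [Al³⁺]^2 in the numerator gives [Al³⁺] = 0.18 M.

0.18 M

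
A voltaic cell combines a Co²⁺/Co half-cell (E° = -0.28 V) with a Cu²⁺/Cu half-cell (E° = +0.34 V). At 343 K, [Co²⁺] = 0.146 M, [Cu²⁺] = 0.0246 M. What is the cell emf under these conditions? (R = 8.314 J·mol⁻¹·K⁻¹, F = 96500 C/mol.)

0.594 V

The Cu²⁺/Cu couple has the higher reduction potential and acts as the cathode, so E°_cell = +0.34 − (-0.28) = 0.62 V.
Balancing electrons gives n = 2; the reaction quotient is Q = [Co²⁺]/[Cu²⁺] = 5.93.
E = E° − (RT/nF) ln Q = 0.62 − (8.314×343)/(2×96500) × (1.781) = 0.620 − 0.026 = 0.594 V.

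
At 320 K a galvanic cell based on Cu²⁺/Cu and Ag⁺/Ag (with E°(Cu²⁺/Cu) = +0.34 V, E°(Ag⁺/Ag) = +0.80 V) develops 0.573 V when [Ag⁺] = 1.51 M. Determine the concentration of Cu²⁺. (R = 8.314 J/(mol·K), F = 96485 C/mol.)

From the Nernst equation, ln Q = nF(E° − E)/RT = 2×96485×(0.46 − 0.573)/(8.314×320) = -8.196, so Q = 2.76 × 10^-4.
With Q = [Cu²⁺]/[Ag⁺]^2 and the known concentrations, [Cu²⁺] in the numerator gives [Cu²⁺] = 6.3 × 10^-4 M.

6.3 × 10^-4 M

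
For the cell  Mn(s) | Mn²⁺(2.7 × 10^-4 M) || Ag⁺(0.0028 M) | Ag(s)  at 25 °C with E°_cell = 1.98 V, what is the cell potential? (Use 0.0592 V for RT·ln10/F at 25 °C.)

1.93 V

Balancing electrons gives n = 2; the reaction quotient is Q = [Mn²⁺]/[Ag⁺]^2 = 34.4.
At 25 °C, E = E° − (0.0592/n) log Q = 1.98 − (0.0592/2)(1.537) = 1.980 − 0.045 = 1.935 V.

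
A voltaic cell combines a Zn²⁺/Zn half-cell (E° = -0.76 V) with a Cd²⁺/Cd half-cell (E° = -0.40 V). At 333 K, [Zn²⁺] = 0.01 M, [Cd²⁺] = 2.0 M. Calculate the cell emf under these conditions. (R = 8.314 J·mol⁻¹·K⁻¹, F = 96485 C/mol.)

The Cd²⁺/Cd couple has the higher reduction potential and acts as the cathode, so E°_cell = -0.40 − (-0.76) = 0.36 V.
Balancing electrons gives n = 2; the reaction quotient is Q = [Zn²⁺]/[Cd²⁺] = 0.00500.
E = E° − (RT/nF) ln Q = 0.36 − (8.314×333)/(2×96485) × (-5.298) = 0.360 + 0.076 = 0.436 V.

0.436 V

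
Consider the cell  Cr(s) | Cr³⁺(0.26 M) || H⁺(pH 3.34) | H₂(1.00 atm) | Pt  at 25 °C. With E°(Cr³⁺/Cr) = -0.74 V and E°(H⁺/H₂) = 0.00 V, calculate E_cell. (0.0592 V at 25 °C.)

0.55 V

The hydrogen couple is the cathode, so E°_cell = 0.74 V; n = 6.
[H⁺] = 10^(−3.34) = 4.6 × 10^-4 M, and Q = [Cr³⁺]^2·P(H₂)^3 / [H⁺]^6 = 7.41 × 10^18.
E = E° − (0.0592/6) log Q = 0.74 − (0.0592/6)(18.870) = 0.554 V.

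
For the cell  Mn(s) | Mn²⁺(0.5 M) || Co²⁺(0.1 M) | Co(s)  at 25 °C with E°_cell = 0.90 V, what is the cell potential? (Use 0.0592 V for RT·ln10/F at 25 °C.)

0.879 V

Balancing electrons gives n = 2; the reaction quotient is Q = [Mn²⁺]/[Co²⁺] = 5.00.
At 25 °C, E = E° − (0.0592/n) log Q = 0.90 − (0.0592/2)(0.699) = 0.900 − 0.021 = 0.879 V.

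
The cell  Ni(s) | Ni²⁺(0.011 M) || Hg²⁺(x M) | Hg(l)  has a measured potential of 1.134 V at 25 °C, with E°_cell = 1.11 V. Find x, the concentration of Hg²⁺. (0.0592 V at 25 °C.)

0.071 M

From the Nernst equation, log Q = n(E° − E)/0.0592 = 2(1.11 − 1.134)/0.0592 = -0.811, so Q = 0.155.
With Q = [Ni²⁺]/[Hg²⁺] and the known concentrations, [Hg²⁺] in the denominator gives [Hg²⁺] = 0.071 M.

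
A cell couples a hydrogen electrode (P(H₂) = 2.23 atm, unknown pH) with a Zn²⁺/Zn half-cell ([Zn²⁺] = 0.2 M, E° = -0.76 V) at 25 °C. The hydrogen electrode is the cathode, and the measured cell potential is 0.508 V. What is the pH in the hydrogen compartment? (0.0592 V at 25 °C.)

pH = 4.43

E°_cell = 0.76 V and n = 2.
log Q = n(E° − E)/0.0592 = 2×(0.76 − 0.508)/0.0592 = 8.514.
With Q = [Zn²⁺]·P(H₂) / [H⁺]^2, solving for [H⁺] gives log[H⁺] = -4.432, so pH = 4.43.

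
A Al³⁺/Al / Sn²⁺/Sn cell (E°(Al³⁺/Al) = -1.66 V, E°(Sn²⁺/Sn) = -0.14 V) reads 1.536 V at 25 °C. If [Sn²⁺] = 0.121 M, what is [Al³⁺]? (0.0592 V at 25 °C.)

From the Nernst equation, log Q = n(E° − E)/0.0592 = 6(1.52 − 1.536)/0.0592 = -1.622, so Q = 0.0239.
With Q = [Al³⁺]^2/[Sn²⁺]^3 and the known concentrations, [Al³⁺]^2 in the numerator gives [Al³⁺] = 0.0065 M.

0.0065 M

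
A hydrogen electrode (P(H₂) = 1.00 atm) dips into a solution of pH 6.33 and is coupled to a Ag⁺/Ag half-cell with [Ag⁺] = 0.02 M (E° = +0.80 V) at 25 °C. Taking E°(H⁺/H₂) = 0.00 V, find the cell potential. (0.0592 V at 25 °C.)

1.07 V

The Ag⁺/Ag couple is the cathode, so E°_cell = 0.80 V; n = 2.
[H⁺] = 10^(−6.33) = 4.7 × 10^-7 M, and Q = [H⁺]^2 / ([Ag⁺]^2·P(H₂)) = 5.47 × 10^-10.
E = E° − (0.0592/2) log Q = 0.80 − (0.0592/2)(-9.262) = 1.074 V.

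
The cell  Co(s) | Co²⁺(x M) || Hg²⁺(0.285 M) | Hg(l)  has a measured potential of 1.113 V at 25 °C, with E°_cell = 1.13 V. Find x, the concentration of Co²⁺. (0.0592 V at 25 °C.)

From the Nernst equation, log Q = n(E° − E)/0.0592 = 2(1.13 − 1.113)/0.0592 = 0.574, so Q = 3.75.
With Q = [Co²⁺]/[Hg²⁺] and the known concentrations, [Co²⁺] in the numerator gives [Co²⁺] = 1.1 M.

1.1 M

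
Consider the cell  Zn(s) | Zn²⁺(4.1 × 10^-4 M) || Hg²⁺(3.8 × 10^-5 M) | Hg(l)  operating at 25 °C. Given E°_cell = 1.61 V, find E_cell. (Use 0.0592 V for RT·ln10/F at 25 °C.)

Balancing electrons gives n = 2; the reaction quotient is Q = [Zn²⁺]/[Hg²⁺] = 10.8.
At 25 °C, E = E° − (0.0592/n) log Q = 1.61 − (0.0592/2)(1.033) = 1.610 − 0.031 = 1.579 V.

1.58 V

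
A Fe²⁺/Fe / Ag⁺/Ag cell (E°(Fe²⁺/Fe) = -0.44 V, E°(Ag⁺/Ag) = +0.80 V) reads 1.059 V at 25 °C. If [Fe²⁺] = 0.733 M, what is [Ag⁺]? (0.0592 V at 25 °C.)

From the Nernst equation, log Q = n(E° − E)/0.0592 = 2(1.24 − 1.059)/0.0592 = 6.115, so Q = 1.3 × 10^6.
With Q = [Fe²⁺]/[Ag⁺]^2 and the known concentrations, [Ag⁺]^2 in the denominator gives [Ag⁺] = 7.5 × 10^-4 M.

7.5 × 10^-4 M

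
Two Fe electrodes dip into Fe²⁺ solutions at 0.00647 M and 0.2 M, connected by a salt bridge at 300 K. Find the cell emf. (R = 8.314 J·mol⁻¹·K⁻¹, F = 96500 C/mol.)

0.044 V

Both half-cells are Fe²⁺/Fe, so E°_cell = 0. The concentrated side is the cathode; the cell reaction moves Fe²⁺ from high to low concentration with n = 2.
Q = [Fe²⁺]_dilute/[Fe²⁺]_conc = 0.00647/0.2 = 0.0323.
E = 0 − (RT/nF) ln Q = −((8.314×300)/(2×96500))(-3.431) = 0.0443 V.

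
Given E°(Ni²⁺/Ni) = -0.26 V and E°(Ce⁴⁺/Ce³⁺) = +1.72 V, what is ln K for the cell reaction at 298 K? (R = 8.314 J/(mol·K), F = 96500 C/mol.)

E°_cell = +1.72 − (-0.26) = 1.98 V, with n = 2 electrons transferred.
At equilibrium E = 0, so the Nernst equation gives ln K = nFE°/RT = (2)(96500)(1.98)/((8.314)(298)) = 154.24.

ln K = 154.2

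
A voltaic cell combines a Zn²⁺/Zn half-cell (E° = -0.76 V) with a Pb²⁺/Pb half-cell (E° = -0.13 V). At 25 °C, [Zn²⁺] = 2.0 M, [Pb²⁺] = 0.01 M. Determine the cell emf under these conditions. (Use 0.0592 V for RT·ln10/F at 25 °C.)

The Pb²⁺/Pb couple has the higher reduction potential and acts as the cathode, so E°_cell = -0.13 − (-0.76) = 0.63 V.
Balancing electrons gives n = 2; the reaction quotient is Q = [Zn²⁺]/[Pb²⁺] = 200.
At 25 °C, E = E° − (0.0592/n) log Q = 0.63 − (0.0592/2)(2.301) = 0.630 − 0.068 = 0.562 V.

0.562 V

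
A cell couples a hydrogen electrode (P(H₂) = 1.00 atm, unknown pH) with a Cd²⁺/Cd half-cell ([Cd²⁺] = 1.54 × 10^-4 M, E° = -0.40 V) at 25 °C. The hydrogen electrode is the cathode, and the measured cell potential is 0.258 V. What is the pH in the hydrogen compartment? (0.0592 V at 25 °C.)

pH = 4.30

E°_cell = 0.40 V and n = 2.
log Q = n(E° − E)/0.0592 = 2×(0.40 − 0.258)/0.0592 = 4.797.
With Q = [Cd²⁺]·P(H₂) / [H⁺]^2, solving for [H⁺] gives log[H⁺] = -4.305, so pH = 4.30.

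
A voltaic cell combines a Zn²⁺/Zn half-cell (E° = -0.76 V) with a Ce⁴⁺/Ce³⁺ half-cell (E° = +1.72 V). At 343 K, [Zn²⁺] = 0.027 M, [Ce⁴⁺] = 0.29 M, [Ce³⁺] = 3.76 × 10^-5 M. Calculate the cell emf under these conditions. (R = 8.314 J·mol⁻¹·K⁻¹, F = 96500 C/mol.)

2.80 V

The Ce⁴⁺/Ce³⁺ couple has the higher reduction potential and acts as the cathode, so E°_cell = +1.72 − (-0.76) = 2.48 V.
Balancing electrons gives n = 2; the reaction quotient is Q = [Zn²⁺]·[Ce³⁺]^2/[Ce⁴⁺]^2 = 4.54 × 10^-10.
E = E° − (RT/nF) ln Q = 2.48 − (8.314×343)/(2×96500) × (-21.513) = 2.480 + 0.318 = 2.798 V.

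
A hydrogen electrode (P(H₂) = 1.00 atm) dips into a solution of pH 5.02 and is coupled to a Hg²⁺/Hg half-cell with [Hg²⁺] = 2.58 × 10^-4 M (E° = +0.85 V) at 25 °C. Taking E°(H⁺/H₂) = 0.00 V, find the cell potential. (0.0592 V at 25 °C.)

1.04 V

The Hg²⁺/Hg couple is the cathode, so E°_cell = 0.85 V; n = 2.
[H⁺] = 10^(−5.02) = 9.5 × 10^-6 M, and Q = [H⁺]^2 / ([Hg²⁺]·P(H₂)) = 3.53 × 10^-7.
E = E° − (0.0592/2) log Q = 0.85 − (0.0592/2)(-6.452) = 1.041 V.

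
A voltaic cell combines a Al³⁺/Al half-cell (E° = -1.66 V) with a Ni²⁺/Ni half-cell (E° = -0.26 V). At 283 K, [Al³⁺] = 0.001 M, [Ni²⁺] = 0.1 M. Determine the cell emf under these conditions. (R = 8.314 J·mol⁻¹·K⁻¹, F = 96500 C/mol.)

1.43 V

The Ni²⁺/Ni couple has the higher reduction potential and acts as the cathode, so E°_cell = -0.26 − (-1.66) = 1.40 V.
Balancing electrons gives n = 6; the reaction quotient is Q = [Al³⁺]^2/[Ni²⁺]^3 = 0.00100.
E = E° − (RT/nF) ln Q = 1.40 − (8.314×283)/(6×96500) × (-6.908) = 1.400 + 0.028 = 1.428 V.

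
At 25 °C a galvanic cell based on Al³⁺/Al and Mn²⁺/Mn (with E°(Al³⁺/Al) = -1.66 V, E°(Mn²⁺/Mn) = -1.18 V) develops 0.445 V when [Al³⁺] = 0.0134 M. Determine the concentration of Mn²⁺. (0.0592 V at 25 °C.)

From the Nernst equation, log Q = n(E° − E)/0.0592 = 6(0.48 − 0.445)/0.0592 = 3.547, so Q = 3530.
With Q = [Al³⁺]^2/[Mn²⁺]^3 and the known concentrations, [Mn²⁺]^3 in the denominator gives [Mn²⁺] = 0.0037 M.

0.0037 M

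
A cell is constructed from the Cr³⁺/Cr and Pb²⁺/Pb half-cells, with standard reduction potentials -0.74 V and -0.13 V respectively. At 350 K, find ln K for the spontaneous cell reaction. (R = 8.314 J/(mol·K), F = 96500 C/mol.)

E°_cell = -0.13 − (-0.74) = 0.61 V, with n = 6 electrons transferred.
At equilibrium E = 0, so the Nernst equation gives ln K = nFE°/RT = (6)(96500)(0.61)/((8.314)(350)) = 121.38.

ln K = 121.4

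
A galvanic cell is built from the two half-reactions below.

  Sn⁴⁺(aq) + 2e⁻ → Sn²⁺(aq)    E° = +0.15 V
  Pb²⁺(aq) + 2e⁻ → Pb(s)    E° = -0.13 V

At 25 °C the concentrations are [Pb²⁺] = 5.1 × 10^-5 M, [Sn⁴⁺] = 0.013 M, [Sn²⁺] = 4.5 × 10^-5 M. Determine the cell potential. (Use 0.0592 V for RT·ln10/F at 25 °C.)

The Sn⁴⁺/Sn²⁺ couple has the higher reduction potential and acts as the cathode, so E°_cell = +0.15 − (-0.13) = 0.28 V.
Balancing electrons gives n = 2; the reaction quotient is Q = [Pb²⁺]·[Sn²⁺]/[Sn⁴⁺] = 1.77 × 10^-7.
At 25 °C, E = E° − (0.0592/n) log Q = 0.28 − (0.0592/2)(-6.753) = 0.280 + 0.200 = 0.480 V.

0.480 V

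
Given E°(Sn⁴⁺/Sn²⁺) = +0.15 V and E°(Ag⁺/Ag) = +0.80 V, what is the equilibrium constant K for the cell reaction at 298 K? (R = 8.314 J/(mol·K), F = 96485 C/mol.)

E°_cell = +0.80 − (+0.15) = 0.65 V, with n = 2 electrons transferred.
At equilibrium E = 0, so the Nernst equation gives ln K = nFE°/RT = (2)(96485)(0.65)/((8.314)(298)) = 50.63.
K = e^50.63 = 9.7 × 10^21.

9.7 × 10^21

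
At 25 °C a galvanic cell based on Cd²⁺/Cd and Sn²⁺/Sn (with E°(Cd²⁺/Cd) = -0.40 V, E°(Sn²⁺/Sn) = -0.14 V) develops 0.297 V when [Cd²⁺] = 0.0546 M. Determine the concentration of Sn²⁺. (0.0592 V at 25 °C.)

From the Nernst equation, log Q = n(E° − E)/0.0592 = 2(0.26 − 0.297)/0.0592 = -1.250, so Q = 0.0562.
With Q = [Cd²⁺]/[Sn²⁺] and the known concentrations, [Sn²⁺] in the denominator gives [Sn²⁺] = 0.97 M.

0.97 M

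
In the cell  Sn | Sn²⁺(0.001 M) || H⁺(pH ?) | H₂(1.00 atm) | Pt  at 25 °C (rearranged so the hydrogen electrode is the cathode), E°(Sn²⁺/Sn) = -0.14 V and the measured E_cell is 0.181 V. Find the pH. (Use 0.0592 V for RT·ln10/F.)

E°_cell = 0.14 V and n = 2.
log Q = n(E° − E)/0.0592 = 2×(0.14 − 0.181)/0.0592 = -1.385.
With Q = [Sn²⁺]·P(H₂) / [H⁺]^2, solving for [H⁺] gives log[H⁺] = -0.807, so pH = 0.81.

pH = 0.81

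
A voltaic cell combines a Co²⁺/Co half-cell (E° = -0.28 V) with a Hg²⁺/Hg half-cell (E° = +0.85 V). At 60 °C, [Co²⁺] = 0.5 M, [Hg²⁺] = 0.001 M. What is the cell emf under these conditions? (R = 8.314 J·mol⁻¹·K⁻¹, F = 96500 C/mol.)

1.04 V

The Hg²⁺/Hg couple has the higher reduction potential and acts as the cathode, so E°_cell = +0.85 − (-0.28) = 1.13 V.
Balancing electrons gives n = 2; the reaction quotient is Q = [Co²⁺]/[Hg²⁺] = 500.
E = E° − (RT/nF) ln Q = 1.13 − (8.314×333)/(2×96500) × (6.215) = 1.130 − 0.089 = 1.041 V.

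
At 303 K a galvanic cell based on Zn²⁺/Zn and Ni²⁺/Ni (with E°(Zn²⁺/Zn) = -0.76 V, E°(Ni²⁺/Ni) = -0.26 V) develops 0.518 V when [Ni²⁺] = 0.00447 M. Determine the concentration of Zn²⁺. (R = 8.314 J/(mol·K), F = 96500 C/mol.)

From the Nernst equation, ln Q = nF(E° − E)/RT = 2×96500×(0.50 − 0.518)/(8.314×303) = -1.379, so Q = 0.252.
With Q = [Zn²⁺]/[Ni²⁺] and the known concentrations, [Zn²⁺] in the numerator gives [Zn²⁺] = 0.0011 M.

0.0011 M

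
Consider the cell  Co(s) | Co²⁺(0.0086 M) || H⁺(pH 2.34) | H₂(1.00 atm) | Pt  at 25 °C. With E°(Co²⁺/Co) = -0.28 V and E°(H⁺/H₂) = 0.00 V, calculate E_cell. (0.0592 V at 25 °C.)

0.20 V

The hydrogen couple is the cathode, so E°_cell = 0.28 V; n = 2.
[H⁺] = 10^(−2.34) = 0.0046 M, and Q = [Co²⁺]·P(H₂) / [H⁺]^2 = 412.
E = E° − (0.0592/2) log Q = 0.28 − (0.0592/2)(2.614) = 0.203 V.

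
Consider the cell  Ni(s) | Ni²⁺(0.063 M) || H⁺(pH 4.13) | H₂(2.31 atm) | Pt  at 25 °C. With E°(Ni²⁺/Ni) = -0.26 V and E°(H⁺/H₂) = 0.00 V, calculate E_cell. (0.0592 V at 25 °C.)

The hydrogen couple is the cathode, so E°_cell = 0.26 V; n = 2.
[H⁺] = 10^(−4.13) = 7.4 × 10^-5 M, and Q = [Ni²⁺]·P(H₂) / [H⁺]^2 = 2.65 × 10^7.
E = E° − (0.0592/2) log Q = 0.26 − (0.0592/2)(7.423) = 0.040 V.

0.040 V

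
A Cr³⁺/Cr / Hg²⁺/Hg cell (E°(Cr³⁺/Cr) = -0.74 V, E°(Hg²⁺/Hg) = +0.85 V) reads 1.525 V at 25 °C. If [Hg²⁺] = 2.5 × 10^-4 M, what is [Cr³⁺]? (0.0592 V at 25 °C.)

0.0078 M

From the Nernst equation, log Q = n(E° − E)/0.0592 = 6(1.59 − 1.525)/0.0592 = 6.588, so Q = 3.87 × 10^6.
With Q = [Cr³⁺]^2/[Hg²⁺]^3 and the known concentrations, [Cr³⁺]^2 in the numerator gives [Cr³⁺] = 0.0078 M.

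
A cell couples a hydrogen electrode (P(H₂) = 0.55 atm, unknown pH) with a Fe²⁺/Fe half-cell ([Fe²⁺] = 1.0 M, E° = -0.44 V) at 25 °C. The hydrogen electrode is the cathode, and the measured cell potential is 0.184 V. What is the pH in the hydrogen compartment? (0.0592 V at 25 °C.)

E°_cell = 0.44 V and n = 2.
log Q = n(E° − E)/0.0592 = 2×(0.44 − 0.184)/0.0592 = 8.649.
With Q = [Fe²⁺]·P(H₂) / [H⁺]^2, solving for [H⁺] gives log[H⁺] = -4.454, so pH = 4.45.

pH = 4.45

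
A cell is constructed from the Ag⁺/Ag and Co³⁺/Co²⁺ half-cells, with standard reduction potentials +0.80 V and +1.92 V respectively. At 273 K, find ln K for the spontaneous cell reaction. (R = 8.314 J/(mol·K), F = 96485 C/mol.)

ln K = 47.6

E°_cell = +1.92 − (+0.80) = 1.12 V, with n = 1 electron transferred.
At equilibrium E = 0, so the Nernst equation gives ln K = nFE°/RT = (1)(96485)(1.12)/((8.314)(273)) = 47.61.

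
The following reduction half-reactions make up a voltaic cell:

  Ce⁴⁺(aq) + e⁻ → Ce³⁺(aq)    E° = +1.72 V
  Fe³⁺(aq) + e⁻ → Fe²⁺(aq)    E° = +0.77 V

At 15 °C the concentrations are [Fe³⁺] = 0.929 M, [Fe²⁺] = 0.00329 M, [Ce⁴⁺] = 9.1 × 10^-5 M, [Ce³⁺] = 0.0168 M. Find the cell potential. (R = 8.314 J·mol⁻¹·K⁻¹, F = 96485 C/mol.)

0.680 V

The Ce⁴⁺/Ce³⁺ couple has the higher reduction potential and acts as the cathode, so E°_cell = +1.72 − (+0.77) = 0.95 V.
Balancing electrons gives n = 1; the reaction quotient is Q = [Fe³⁺]·[Ce³⁺]/([Fe²⁺]·[Ce⁴⁺]) = 5.21 × 10^4.
E = E° − (RT/nF) ln Q = 0.95 − (8.314×288)/(1×96485) × (10.861) = 0.950 − 0.270 = 0.680 V.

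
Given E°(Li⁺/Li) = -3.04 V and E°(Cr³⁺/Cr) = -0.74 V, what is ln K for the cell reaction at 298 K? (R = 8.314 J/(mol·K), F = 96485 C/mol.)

E°_cell = -0.74 − (-3.04) = 2.30 V, with n = 3 electrons transferred.
At equilibrium E = 0, so the Nernst equation gives ln K = nFE°/RT = (3)(96485)(2.30)/((8.314)(298)) = 268.71.

ln K = 268.7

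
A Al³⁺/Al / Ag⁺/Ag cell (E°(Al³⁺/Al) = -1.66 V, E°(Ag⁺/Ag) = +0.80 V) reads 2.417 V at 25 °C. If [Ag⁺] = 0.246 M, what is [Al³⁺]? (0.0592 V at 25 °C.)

From the Nernst equation, log Q = n(E° − E)/0.0592 = 3(2.46 − 2.417)/0.0592 = 2.179, so Q = 151.
With Q = [Al³⁺]/[Ag⁺]^3 and the known concentrations, [Al³⁺] in the numerator gives [Al³⁺] = 2.2 M.

2.2 M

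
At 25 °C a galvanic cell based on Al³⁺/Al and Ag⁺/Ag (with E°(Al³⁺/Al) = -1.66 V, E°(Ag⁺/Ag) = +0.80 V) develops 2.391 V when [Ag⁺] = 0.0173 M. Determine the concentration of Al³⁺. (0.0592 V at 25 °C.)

From the Nernst equation, log Q = n(E° − E)/0.0592 = 3(2.46 − 2.391)/0.0592 = 3.497, so Q = 3140.
With Q = [Al³⁺]/[Ag⁺]^3 and the known concentrations, [Al³⁺] in the numerator gives [Al³⁺] = 0.016 M.

0.016 M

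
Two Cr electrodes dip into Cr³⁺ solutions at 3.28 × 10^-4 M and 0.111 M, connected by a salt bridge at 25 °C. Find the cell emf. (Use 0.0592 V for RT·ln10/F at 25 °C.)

0.050 V

Both half-cells are Cr³⁺/Cr, so E°_cell = 0. The concentrated side is the cathode; the cell reaction moves Cr³⁺ from high to low concentration with n = 3.
Q = [Cr³⁺]_dilute/[Cr³⁺]_conc = 3.28 × 10^-4/0.111 = 0.00295.
E = 0 − (0.0592/3) log Q = −(0.0592/3)(-2.529) = 0.0499 V.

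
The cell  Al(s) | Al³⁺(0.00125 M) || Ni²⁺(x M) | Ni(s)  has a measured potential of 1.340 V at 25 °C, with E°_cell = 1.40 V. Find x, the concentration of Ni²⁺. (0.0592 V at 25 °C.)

1.1 × 10^-4 M

From the Nernst equation, log Q = n(E° − E)/0.0592 = 6(1.40 − 1.340)/0.0592 = 6.081, so Q = 1.21 × 10^6.
With Q = [Al³⁺]^2/[Ni²⁺]^3 and the known concentrations, [Ni²⁺]^3 in the denominator gives [Ni²⁺] = 1.1 × 10^-4 M.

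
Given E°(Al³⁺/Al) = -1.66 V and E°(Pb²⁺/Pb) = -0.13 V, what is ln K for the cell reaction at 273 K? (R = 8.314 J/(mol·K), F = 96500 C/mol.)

ln K = 390.3

E°_cell = -0.13 − (-1.66) = 1.53 V, with n = 6 electrons transferred.
At equilibrium E = 0, so the Nernst equation gives ln K = nFE°/RT = (6)(96500)(1.53)/((8.314)(273)) = 390.30.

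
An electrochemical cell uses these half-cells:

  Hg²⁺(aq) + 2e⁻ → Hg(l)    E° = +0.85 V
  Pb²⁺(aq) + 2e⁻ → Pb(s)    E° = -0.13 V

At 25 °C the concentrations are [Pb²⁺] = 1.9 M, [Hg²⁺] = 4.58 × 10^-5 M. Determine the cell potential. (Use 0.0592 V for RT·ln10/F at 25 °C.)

0.843 V

The Hg²⁺/Hg couple has the higher reduction potential and acts as the cathode, so E°_cell = +0.85 − (-0.13) = 0.98 V.
Balancing electrons gives n = 2; the reaction quotient is Q = [Pb²⁺]/[Hg²⁺] = 4.15 × 10^4.
At 25 °C, E = E° − (0.0592/n) log Q = 0.98 − (0.0592/2)(4.618) = 0.980 − 0.137 = 0.843 V.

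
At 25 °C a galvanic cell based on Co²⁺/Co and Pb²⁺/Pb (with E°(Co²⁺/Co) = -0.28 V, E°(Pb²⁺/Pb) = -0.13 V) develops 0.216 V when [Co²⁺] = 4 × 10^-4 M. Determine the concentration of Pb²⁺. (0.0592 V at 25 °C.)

From the Nernst equation, log Q = n(E° − E)/0.0592 = 2(0.15 − 0.216)/0.0592 = -2.230, so Q = 0.00589.
With Q = [Co²⁺]/[Pb²⁺] and the known concentrations, [Pb²⁺] in the denominator gives [Pb²⁺] = 0.068 M.

0.068 M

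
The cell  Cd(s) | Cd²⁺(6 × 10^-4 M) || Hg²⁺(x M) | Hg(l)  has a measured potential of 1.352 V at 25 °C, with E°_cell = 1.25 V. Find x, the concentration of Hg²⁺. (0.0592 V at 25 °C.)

From the Nernst equation, log Q = n(E° − E)/0.0592 = 2(1.25 − 1.352)/0.0592 = -3.446, so Q = 3.58 × 10^-4.
With Q = [Cd²⁺]/[Hg²⁺] and the known concentrations, [Hg²⁺] in the denominator gives [Hg²⁺] = 1.7 M.

1.7 M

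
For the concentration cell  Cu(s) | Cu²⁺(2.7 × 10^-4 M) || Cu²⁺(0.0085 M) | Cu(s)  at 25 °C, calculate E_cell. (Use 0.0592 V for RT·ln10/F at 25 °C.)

0.044 V

Both half-cells are Cu²⁺/Cu, so E°_cell = 0. The concentrated side is the cathode; the cell reaction moves Cu²⁺ from high to low concentration with n = 2.
Q = [Cu²⁺]_dilute/[Cu²⁺]_conc = 2.7 × 10^-4/0.0085 = 0.0318.
E = 0 − (0.0592/2) log Q = −(0.0592/2)(-1.498) = 0.0443 V.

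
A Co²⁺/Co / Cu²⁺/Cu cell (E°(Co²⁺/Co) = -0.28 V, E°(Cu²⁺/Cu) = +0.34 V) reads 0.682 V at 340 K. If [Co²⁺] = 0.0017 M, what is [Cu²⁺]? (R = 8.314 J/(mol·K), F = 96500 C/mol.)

From the Nernst equation, ln Q = nF(E° − E)/RT = 2×96500×(0.62 − 0.682)/(8.314×340) = -4.233, so Q = 0.0145.
With Q = [Co²⁺]/[Cu²⁺] and the known concentrations, [Cu²⁺] in the denominator gives [Cu²⁺] = 0.12 M.

0.12 M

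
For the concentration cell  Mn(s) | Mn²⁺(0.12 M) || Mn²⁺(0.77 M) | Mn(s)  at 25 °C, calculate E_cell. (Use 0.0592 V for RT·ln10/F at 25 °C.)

0.024 V

Both half-cells are Mn²⁺/Mn, so E°_cell = 0. The concentrated side is the cathode; the cell reaction moves Mn²⁺ from high to low concentration with n = 2.
Q = [Mn²⁺]_dilute/[Mn²⁺]_conc = 0.12/0.77 = 0.156.
E = 0 − (0.0592/2) log Q = −(0.0592/2)(-0.807) = 0.0239 V.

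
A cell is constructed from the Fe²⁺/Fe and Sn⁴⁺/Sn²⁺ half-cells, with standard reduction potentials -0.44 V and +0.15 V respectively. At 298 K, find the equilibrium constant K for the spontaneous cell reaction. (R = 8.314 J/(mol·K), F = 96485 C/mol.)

9.1 × 10^19

E°_cell = +0.15 − (-0.44) = 0.59 V, with n = 2 electrons transferred.
At equilibrium E = 0, so the Nernst equation gives ln K = nFE°/RT = (2)(96485)(0.59)/((8.314)(298)) = 45.95.
K = e^45.95 = 9.1 × 10^19.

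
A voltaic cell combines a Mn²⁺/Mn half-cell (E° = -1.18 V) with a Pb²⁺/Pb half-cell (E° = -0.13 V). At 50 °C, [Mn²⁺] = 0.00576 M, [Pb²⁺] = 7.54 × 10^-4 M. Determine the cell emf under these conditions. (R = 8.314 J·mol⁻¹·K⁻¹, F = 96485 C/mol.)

1.02 V

The Pb²⁺/Pb couple has the higher reduction potential and acts as the cathode, so E°_cell = -0.13 − (-1.18) = 1.05 V.
Balancing electrons gives n = 2; the reaction quotient is Q = [Mn²⁺]/[Pb²⁺] = 7.64.
E = E° − (RT/nF) ln Q = 1.05 − (8.314×323)/(2×96485) × (2.033) = 1.050 − 0.028 = 1.022 V.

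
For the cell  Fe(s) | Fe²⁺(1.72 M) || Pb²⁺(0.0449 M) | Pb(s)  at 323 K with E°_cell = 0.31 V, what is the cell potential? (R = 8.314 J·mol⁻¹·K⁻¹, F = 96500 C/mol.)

Balancing electrons gives n = 2; the reaction quotient is Q = [Fe²⁺]/[Pb²⁺] = 38.3.
E = E° − (RT/nF) ln Q = 0.31 − (8.314×323)/(2×96500) × (3.646) = 0.310 − 0.051 = 0.259 V.

0.259 V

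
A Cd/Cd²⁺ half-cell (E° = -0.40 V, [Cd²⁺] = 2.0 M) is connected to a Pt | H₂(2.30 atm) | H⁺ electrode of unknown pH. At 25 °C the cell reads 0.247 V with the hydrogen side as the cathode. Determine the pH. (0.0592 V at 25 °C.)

E°_cell = 0.40 V and n = 2.
log Q = n(E° − E)/0.0592 = 2×(0.40 − 0.247)/0.0592 = 5.169.
With Q = [Cd²⁺]·P(H₂) / [H⁺]^2, solving for [H⁺] gives log[H⁺] = -2.253, so pH = 2.25.

pH = 2.25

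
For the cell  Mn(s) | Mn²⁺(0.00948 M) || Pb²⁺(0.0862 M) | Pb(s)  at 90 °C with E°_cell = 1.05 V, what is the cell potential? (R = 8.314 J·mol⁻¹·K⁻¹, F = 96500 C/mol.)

1.08 V

Balancing electrons gives n = 2; the reaction quotient is Q = [Mn²⁺]/[Pb²⁺] = 0.110.
E = E° − (RT/nF) ln Q = 1.05 − (8.314×363)/(2×96500) × (-2.207) = 1.050 + 0.035 = 1.085 V.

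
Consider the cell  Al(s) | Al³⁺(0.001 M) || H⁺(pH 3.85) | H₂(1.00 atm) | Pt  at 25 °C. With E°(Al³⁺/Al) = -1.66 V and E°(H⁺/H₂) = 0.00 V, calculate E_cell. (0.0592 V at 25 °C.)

The hydrogen couple is the cathode, so E°_cell = 1.66 V; n = 6.
[H⁺] = 10^(−3.85) = 1.4 × 10^-4 M, and Q = [Al³⁺]^2·P(H₂)^3 / [H⁺]^6 = 1.26 × 10^17.
E = E° − (0.0592/6) log Q = 1.66 − (0.0592/6)(17.100) = 1.491 V.

1.49 V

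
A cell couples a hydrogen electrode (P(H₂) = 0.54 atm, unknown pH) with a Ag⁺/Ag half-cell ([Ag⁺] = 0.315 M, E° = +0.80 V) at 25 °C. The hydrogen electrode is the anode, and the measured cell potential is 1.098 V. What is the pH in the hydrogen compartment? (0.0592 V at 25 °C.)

E°_cell = 0.80 V and n = 2.
log Q = n(E° − E)/0.0592 = 2×(0.80 − 1.098)/0.0592 = -10.068.
With Q = [H⁺]^2 / ([Ag⁺]^2·P(H₂)), solving for [H⁺] gives log[H⁺] = -5.669, so pH = 5.67.

pH = 5.67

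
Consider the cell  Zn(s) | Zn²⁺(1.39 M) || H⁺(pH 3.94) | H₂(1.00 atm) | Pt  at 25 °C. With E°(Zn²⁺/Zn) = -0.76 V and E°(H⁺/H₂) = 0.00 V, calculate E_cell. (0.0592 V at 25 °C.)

The hydrogen couple is the cathode, so E°_cell = 0.76 V; n = 2.
[H⁺] = 10^(−3.94) = 1.1 × 10^-4 M, and Q = [Zn²⁺]·P(H₂) / [H⁺]^2 = 1.05 × 10^8.
E = E° − (0.0592/2) log Q = 0.76 − (0.0592/2)(8.023) = 0.523 V.

0.52 V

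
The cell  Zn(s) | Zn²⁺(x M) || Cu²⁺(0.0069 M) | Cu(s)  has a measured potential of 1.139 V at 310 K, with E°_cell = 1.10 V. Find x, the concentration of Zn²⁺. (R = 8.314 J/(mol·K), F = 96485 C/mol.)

3.7 × 10^-4 M

From the Nernst equation, ln Q = nF(E° − E)/RT = 2×96485×(1.10 − 1.139)/(8.314×310) = -2.920, so Q = 0.0539.
With Q = [Zn²⁺]/[Cu²⁺] and the known concentrations, [Zn²⁺] in the numerator gives [Zn²⁺] = 3.7 × 10^-4 M.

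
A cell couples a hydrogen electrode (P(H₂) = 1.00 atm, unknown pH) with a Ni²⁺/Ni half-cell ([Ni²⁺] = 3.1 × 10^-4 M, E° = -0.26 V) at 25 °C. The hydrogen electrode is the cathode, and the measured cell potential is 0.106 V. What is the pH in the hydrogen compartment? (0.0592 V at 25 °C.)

E°_cell = 0.26 V and n = 2.
log Q = n(E° − E)/0.0592 = 2×(0.26 − 0.106)/0.0592 = 5.203.
With Q = [Ni²⁺]·P(H₂) / [H⁺]^2, solving for [H⁺] gives log[H⁺] = -4.356, so pH = 4.36.

pH = 4.36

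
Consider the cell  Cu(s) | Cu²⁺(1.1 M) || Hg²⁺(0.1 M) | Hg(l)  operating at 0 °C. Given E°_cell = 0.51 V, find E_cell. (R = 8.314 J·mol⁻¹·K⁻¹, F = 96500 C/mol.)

0.482 V

Balancing electrons gives n = 2; the reaction quotient is Q = [Cu²⁺]/[Hg²⁺] = 11.0.
E = E° − (RT/nF) ln Q = 0.51 − (8.314×273)/(2×96500) × (2.398) = 0.510 − 0.028 = 0.482 V.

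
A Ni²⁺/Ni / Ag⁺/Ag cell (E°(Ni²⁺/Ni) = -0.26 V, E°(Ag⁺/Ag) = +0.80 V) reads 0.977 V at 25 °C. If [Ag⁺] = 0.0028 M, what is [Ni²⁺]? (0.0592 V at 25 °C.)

0.005 M

From the Nernst equation, log Q = n(E° − E)/0.0592 = 2(1.06 − 0.977)/0.0592 = 2.804, so Q = 637.
With Q = [Ni²⁺]/[Ag⁺]^2 and the known concentrations, [Ni²⁺] in the numerator gives [Ni²⁺] = 0.005 M.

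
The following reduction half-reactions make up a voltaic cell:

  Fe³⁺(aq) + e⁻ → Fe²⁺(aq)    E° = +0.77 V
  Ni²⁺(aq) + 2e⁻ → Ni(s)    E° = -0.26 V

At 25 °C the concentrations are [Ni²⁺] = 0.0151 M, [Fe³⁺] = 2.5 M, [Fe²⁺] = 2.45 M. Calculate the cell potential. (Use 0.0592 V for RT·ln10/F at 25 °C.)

The Fe³⁺/Fe²⁺ couple has the higher reduction potential and acts as the cathode, so E°_cell = +0.77 − (-0.26) = 1.03 V.
Balancing electrons gives n = 2; the reaction quotient is Q = [Ni²⁺]·[Fe²⁺]^2/[Fe³⁺]^2 = 0.0145.
At 25 °C, E = E° − (0.0592/n) log Q = 1.03 − (0.0592/2)(-1.839) = 1.030 + 0.054 = 1.084 V.

1.08 V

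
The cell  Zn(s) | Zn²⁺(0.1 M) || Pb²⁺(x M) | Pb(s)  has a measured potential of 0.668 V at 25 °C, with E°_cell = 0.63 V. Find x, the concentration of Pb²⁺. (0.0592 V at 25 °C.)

1.9 M

From the Nernst equation, log Q = n(E° − E)/0.0592 = 2(0.63 − 0.668)/0.0592 = -1.284, so Q = 0.0520.
With Q = [Zn²⁺]/[Pb²⁺] and the known concentrations, [Pb²⁺] in the denominator gives [Pb²⁺] = 1.9 M.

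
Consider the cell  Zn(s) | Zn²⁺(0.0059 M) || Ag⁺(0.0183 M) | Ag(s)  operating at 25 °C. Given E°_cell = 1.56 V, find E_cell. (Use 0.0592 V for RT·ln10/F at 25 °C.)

1.52 V

Balancing electrons gives n = 2; the reaction quotient is Q = [Zn²⁺]/[Ag⁺]^2 = 17.6.
At 25 °C, E = E° − (0.0592/n) log Q = 1.56 − (0.0592/2)(1.246) = 1.560 − 0.037 = 1.523 V.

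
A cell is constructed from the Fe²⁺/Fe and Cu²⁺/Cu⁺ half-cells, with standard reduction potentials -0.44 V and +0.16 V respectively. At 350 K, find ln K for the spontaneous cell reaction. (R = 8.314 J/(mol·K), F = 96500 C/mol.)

E°_cell = +0.16 − (-0.44) = 0.60 V, with n = 2 electrons transferred.
At equilibrium E = 0, so the Nernst equation gives ln K = nFE°/RT = (2)(96500)(0.60)/((8.314)(350)) = 39.80.

ln K = 39.8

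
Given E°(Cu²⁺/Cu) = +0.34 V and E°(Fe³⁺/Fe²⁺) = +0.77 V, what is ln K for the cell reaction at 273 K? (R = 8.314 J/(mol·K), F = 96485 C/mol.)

E°_cell = +0.77 − (+0.34) = 0.43 V, with n = 2 electrons transferred.
At equilibrium E = 0, so the Nernst equation gives ln K = nFE°/RT = (2)(96485)(0.43)/((8.314)(273)) = 36.56.

ln K = 36.6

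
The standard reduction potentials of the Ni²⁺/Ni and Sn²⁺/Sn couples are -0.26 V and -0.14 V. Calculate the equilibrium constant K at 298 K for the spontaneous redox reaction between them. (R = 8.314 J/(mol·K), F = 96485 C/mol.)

1.1 × 10^4

E°_cell = -0.14 − (-0.26) = 0.12 V, with n = 2 electrons transferred.
At equilibrium E = 0, so the Nernst equation gives ln K = nFE°/RT = (2)(96485)(0.12)/((8.314)(298)) = 9.35.
K = e^9.35 = 1.1 × 10^4.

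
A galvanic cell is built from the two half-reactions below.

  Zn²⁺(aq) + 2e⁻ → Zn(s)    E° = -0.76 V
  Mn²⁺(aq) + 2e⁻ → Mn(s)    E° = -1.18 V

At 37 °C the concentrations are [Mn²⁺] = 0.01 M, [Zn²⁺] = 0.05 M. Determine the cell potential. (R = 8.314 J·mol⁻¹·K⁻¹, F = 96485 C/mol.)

The Zn²⁺/Zn couple has the higher reduction potential and acts as the cathode, so E°_cell = -0.76 − (-1.18) = 0.42 V.
Balancing electrons gives n = 2; the reaction quotient is Q = [Mn²⁺]/[Zn²⁺] = 0.200.
E = E° − (RT/nF) ln Q = 0.42 − (8.314×310)/(2×96485) × (-1.609) = 0.420 + 0.021 = 0.441 V.

0.441 V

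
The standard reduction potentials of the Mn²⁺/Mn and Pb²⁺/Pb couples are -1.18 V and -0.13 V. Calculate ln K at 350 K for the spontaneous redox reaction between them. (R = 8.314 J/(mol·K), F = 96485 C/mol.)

E°_cell = -0.13 − (-1.18) = 1.05 V, with n = 2 electrons transferred.
At equilibrium E = 0, so the Nernst equation gives ln K = nFE°/RT = (2)(96485)(1.05)/((8.314)(350)) = 69.63.

ln K = 69.6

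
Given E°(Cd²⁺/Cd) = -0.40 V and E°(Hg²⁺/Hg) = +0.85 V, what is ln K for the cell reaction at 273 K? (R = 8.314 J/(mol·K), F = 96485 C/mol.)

E°_cell = +0.85 − (-0.40) = 1.25 V, with n = 2 electrons transferred.
At equilibrium E = 0, so the Nernst equation gives ln K = nFE°/RT = (2)(96485)(1.25)/((8.314)(273)) = 106.27.

ln K = 106.3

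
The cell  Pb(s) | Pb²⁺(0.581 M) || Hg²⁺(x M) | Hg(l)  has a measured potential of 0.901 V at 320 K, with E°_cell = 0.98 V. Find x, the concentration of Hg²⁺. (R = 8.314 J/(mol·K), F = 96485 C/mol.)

From the Nernst equation, ln Q = nF(E° − E)/RT = 2×96485×(0.98 − 0.901)/(8.314×320) = 5.730, so Q = 308.
With Q = [Pb²⁺]/[Hg²⁺] and the known concentrations, [Hg²⁺] in the denominator gives [Hg²⁺] = 0.0019 M.

0.0019 M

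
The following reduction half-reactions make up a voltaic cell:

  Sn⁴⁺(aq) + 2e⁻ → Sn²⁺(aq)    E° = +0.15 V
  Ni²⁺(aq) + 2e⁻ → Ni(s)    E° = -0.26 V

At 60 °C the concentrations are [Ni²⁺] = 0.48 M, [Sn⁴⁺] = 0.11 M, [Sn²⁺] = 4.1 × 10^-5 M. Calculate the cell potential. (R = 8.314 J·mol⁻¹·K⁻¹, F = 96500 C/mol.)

The Sn⁴⁺/Sn²⁺ couple has the higher reduction potential and acts as the cathode, so E°_cell = +0.15 − (-0.26) = 0.41 V.
Balancing electrons gives n = 2; the reaction quotient is Q = [Ni²⁺]·[Sn²⁺]/[Sn⁴⁺] = 1.79 × 10^-4.
E = E° − (RT/nF) ln Q = 0.41 − (8.314×333)/(2×96500) × (-8.629) = 0.410 + 0.124 = 0.534 V.

0.534 V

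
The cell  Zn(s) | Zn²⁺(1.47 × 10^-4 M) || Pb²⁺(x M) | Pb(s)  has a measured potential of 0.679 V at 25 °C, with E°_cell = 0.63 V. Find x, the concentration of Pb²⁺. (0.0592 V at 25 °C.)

From the Nernst equation, log Q = n(E° − E)/0.0592 = 2(0.63 − 0.679)/0.0592 = -1.655, so Q = 0.0221.
With Q = [Zn²⁺]/[Pb²⁺] and the known concentrations, [Pb²⁺] in the denominator gives [Pb²⁺] = 0.0066 M.

0.0066 M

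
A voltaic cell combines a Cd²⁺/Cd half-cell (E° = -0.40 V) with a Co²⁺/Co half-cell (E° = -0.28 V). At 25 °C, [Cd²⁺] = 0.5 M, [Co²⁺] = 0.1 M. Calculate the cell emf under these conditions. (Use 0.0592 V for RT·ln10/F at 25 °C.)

The Co²⁺/Co couple has the higher reduction potential and acts as the cathode, so E°_cell = -0.28 − (-0.40) = 0.12 V.
Balancing electrons gives n = 2; the reaction quotient is Q = [Cd²⁺]/[Co²⁺] = 5.00.
At 25 °C, E = E° − (0.0592/n) log Q = 0.12 − (0.0592/2)(0.699) = 0.120 − 0.021 = 0.099 V.

0.099 V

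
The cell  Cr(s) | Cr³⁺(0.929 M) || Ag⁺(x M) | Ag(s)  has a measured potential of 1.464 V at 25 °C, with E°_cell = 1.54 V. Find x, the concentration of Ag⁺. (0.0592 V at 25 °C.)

0.051 M

From the Nernst equation, log Q = n(E° − E)/0.0592 = 3(1.54 − 1.464)/0.0592 = 3.851, so Q = 7100.
With Q = [Cr³⁺]/[Ag⁺]^3 and the known concentrations, [Ag⁺]^3 in the denominator gives [Ag⁺] = 0.051 M.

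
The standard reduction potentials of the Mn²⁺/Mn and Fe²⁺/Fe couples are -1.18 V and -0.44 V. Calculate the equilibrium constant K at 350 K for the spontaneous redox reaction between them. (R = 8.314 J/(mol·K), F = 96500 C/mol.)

2.1 × 10^21

E°_cell = -0.44 − (-1.18) = 0.74 V, with n = 2 electrons transferred.
At equilibrium E = 0, so the Nernst equation gives ln K = nFE°/RT = (2)(96500)(0.74)/((8.314)(350)) = 49.08.
K = e^49.08 = 2.1 × 10^21.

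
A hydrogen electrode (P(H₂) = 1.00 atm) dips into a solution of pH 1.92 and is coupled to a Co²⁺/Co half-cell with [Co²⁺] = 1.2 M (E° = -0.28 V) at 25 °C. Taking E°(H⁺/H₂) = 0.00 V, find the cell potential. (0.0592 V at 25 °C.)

0.16 V

The hydrogen couple is the cathode, so E°_cell = 0.28 V; n = 2.
[H⁺] = 10^(−1.92) = 0.012 M, and Q = [Co²⁺]·P(H₂) / [H⁺]^2 = 8300.
E = E° − (0.0592/2) log Q = 0.28 − (0.0592/2)(3.919) = 0.164 V.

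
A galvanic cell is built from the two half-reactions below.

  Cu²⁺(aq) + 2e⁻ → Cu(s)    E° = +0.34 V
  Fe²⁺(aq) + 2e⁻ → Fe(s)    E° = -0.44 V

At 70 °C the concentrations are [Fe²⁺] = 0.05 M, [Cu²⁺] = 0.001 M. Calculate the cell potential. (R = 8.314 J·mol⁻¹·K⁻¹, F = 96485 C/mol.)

The Cu²⁺/Cu couple has the higher reduction potential and acts as the cathode, so E°_cell = +0.34 − (-0.44) = 0.78 V.
Balancing electrons gives n = 2; the reaction quotient is Q = [Fe²⁺]/[Cu²⁺] = 50.0.
E = E° − (RT/nF) ln Q = 0.78 − (8.314×343)/(2×96485) × (3.912) = 0.780 − 0.058 = 0.722 V.

0.722 V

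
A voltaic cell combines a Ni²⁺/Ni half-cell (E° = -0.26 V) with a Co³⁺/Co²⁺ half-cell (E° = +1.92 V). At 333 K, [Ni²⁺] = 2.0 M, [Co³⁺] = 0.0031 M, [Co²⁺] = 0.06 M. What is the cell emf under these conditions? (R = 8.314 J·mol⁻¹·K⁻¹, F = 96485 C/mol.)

The Co³⁺/Co²⁺ couple has the higher reduction potential and acts as the cathode, so E°_cell = +1.92 − (-0.26) = 2.18 V.
Balancing electrons gives n = 2; the reaction quotient is Q = [Ni²⁺]·[Co²⁺]^2/[Co³⁺]^2 = 749.
E = E° − (RT/nF) ln Q = 2.18 − (8.314×333)/(2×96485) × (6.619) = 2.180 − 0.095 = 2.085 V.

2.09 V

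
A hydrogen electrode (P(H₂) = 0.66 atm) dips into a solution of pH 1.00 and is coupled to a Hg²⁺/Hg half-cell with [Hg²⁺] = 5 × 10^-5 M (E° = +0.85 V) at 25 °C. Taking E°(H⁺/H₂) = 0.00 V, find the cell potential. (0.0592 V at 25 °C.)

0.78 V

The Hg²⁺/Hg couple is the cathode, so E°_cell = 0.85 V; n = 2.
[H⁺] = 10^(−1.00) = 0.10 M, and Q = [H⁺]^2 / ([Hg²⁺]·P(H₂)) = 303.
E = E° − (0.0592/2) log Q = 0.85 − (0.0592/2)(2.481) = 0.777 V.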